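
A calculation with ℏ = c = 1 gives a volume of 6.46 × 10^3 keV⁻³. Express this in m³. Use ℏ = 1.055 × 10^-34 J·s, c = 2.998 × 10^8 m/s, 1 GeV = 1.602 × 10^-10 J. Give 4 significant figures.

4.972 × 10^-26 m³

Volume is [L]³ = [E]⁻³·(ℏc)³.
1 GeV⁻³ → (ℏc)³ × (1 GeV in J)⁻³ = 7.696 × 10^-48 m³.
Convert the energy scale: 6.46 × 10^3 keV⁻³ = 6.46 × 10^21 GeV⁻³.
Result: 6.46 × 10^21 × 7.696 × 10^-48 = 4.972 × 10^-26 m³.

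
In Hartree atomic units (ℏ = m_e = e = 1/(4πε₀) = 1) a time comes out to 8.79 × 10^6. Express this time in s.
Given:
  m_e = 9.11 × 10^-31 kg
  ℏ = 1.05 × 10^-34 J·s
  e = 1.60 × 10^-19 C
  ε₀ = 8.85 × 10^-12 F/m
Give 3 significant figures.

One atomic unit of time: τ_au = (4πε₀)²ℏ³/(m_e e⁴) = 2.40 × 10^-17 s.
8.79 × 10^6 × 2.40 × 10^-17 s = 2.11 × 10^-10 s

2.11 × 10^-10 s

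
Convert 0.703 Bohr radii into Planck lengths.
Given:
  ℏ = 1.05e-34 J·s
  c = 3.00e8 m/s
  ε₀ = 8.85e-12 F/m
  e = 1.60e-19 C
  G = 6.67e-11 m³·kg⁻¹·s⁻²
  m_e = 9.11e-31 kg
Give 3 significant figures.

2.29e24

Bohr radius: a₀ = 4πε₀ℏ²/(m_e e²) = 5.26e-11 m
Planck length: ℓ_P = √(ℏG/c³) = 1.61e-35 m
0.703 × 5.26e-11 / 1.61e-35 = 2.29e24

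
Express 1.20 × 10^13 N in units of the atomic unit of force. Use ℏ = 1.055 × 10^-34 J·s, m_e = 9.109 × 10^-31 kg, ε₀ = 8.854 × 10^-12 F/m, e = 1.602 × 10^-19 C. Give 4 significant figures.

1.460 × 10^20

atomic unit of force: F_au = E_h/a₀ = m_e²e⁶/((4πε₀)³ℏ⁴) = 8.220 × 10^-8 N.
1.20 × 10^13 / 8.220 × 10^-8 = 1.460 × 10^20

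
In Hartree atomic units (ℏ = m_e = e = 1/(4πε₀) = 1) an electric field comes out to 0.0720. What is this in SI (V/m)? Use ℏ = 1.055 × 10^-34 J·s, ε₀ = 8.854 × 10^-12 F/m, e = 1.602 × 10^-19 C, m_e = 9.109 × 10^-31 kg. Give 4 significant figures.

One atomic unit of electric field: E_au = E_h/(e a₀) = m_e²e⁵/((4πε₀)³ℏ⁴) = 5.131 × 10^11 V/m.
0.0720 × 5.131 × 10^11 V/m = 3.694 × 10^10 V/m

3.694 × 10^10 V/m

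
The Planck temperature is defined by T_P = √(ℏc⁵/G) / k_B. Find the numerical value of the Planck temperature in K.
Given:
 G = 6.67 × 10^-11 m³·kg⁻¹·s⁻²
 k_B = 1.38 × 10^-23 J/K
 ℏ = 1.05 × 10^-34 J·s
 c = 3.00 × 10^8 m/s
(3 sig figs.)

T_P = √(ℏc⁵/G) / k_B
  = √(3.83 × 10^18) × 7.25 × 10^22
  = 1.42 × 10^32 K

1.42 × 10^32 K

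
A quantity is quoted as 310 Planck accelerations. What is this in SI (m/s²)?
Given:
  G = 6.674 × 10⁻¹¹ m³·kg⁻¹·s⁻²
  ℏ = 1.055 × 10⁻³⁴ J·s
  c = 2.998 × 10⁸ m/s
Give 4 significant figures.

1.724 × 10⁵⁴ m/s²

One Planck acceleration: a_P = √(c⁷/(ℏG)) = 5.560 × 10⁵¹ m/s².
310 × 5.560 × 10⁵¹ m/s² = 1.724 × 10⁵⁴ m/s²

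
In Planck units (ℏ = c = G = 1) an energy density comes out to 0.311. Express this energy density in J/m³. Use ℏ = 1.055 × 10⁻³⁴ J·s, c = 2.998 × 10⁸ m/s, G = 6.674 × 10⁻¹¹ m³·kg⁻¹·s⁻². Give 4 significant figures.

One Planck energy density: u_P = c⁷/(ℏG²) = 4.632 × 10¹¹³ J/m³.
0.311 × 4.632 × 10¹¹³ J/m³ = 1.441 × 10¹¹³ J/m³

1.441 × 10¹¹³ J/m³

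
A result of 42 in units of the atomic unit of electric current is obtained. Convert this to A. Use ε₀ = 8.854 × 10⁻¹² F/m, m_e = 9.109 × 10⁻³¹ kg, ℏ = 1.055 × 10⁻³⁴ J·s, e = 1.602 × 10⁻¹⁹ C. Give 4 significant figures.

0.2777 A

One atomic unit of electric current: I_au = e E_h/ℏ = m_e e⁵/((4πε₀)²ℏ³) = 6.612 × 10⁻³ A.
42 × 6.612 × 10⁻³ A = 0.2777 A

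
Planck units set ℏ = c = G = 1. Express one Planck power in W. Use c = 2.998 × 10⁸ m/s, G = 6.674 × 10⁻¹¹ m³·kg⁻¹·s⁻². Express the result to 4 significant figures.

3.629 × 10⁵² W

Dimensional analysis gives P_P = c⁵/G.
  = 2.422 × 10⁴² / 6.674 × 10⁻¹¹
  = 3.629 × 10⁵² W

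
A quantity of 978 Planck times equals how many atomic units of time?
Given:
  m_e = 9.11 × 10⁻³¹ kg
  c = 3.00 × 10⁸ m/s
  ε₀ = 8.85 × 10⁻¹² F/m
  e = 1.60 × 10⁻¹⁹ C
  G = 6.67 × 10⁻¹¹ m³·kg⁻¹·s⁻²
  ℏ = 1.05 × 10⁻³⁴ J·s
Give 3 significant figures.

2.19 × 10⁻²⁴

Planck time: t_P = √(ℏG/c⁵) = 5.37 × 10⁻⁴⁴ s
atomic unit of time: τ_au = (4πε₀)²ℏ³/(m_e e⁴) = 2.40 × 10⁻¹⁷ s
978 × 5.37 × 10⁻⁴⁴ / 2.40 × 10⁻¹⁷ = 2.19 × 10⁻²⁴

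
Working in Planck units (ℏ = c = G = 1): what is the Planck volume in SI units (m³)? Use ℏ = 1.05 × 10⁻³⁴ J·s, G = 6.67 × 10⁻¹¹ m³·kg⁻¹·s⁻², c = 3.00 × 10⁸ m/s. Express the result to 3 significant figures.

Dimensional analysis gives V_P = (ℏG/c³)^(3/2).
  = √(1.75 × 10⁻²⁰⁹)
  = 4.18 × 10⁻¹⁰⁵ m³

4.18 × 10⁻¹⁰⁵ m³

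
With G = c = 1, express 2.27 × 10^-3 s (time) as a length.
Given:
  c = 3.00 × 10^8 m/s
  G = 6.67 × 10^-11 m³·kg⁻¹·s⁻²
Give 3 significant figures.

Time → length via c.
2.27 × 10^-3 s × (c) = 6.81 × 10^5 m

6.81 × 10^5 m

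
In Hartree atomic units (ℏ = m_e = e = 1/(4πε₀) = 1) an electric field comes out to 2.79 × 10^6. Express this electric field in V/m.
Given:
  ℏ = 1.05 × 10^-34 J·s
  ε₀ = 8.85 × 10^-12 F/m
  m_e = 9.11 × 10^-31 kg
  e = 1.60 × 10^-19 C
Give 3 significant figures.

One atomic unit of electric field: E_au = E_h/(e a₀) = m_e²e⁵/((4πε₀)³ℏ⁴) = 5.20 × 10^11 V/m.
2.79 × 10^6 × 5.20 × 10^11 V/m = 1.45 × 10^18 V/m

1.45 × 10^18 V/m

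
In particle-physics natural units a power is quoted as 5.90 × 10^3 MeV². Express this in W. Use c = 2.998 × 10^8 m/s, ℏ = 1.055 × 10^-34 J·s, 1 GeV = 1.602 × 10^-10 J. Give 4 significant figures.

Power is [E]/[T] = [E]²/ℏ.
1 GeV² → 1/ℏ × (1 GeV in J)² = 2.433 × 10^14 W.
Convert the energy scale: 5.90 × 10^3 MeV² = 5.90 × 10^-3 GeV².
Result: 5.90 × 10^-3 × 2.433 × 10^14 = 1.435 × 10^12 W.

1.435 × 10^12 W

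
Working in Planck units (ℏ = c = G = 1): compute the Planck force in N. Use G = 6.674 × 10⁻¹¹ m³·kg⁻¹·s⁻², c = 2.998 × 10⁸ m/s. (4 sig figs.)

1.210 × 10⁴⁴ N

Dimensional analysis gives F_P = c⁴/G.
  = 8.078 × 10³³ / 6.674 × 10⁻¹¹
  = 1.210 × 10⁴⁴ N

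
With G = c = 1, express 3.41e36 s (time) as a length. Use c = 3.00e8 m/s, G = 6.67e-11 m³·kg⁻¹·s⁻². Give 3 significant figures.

Time → length via c.
3.41e36 s × (c) = 1.02e45 m

1.02e45 m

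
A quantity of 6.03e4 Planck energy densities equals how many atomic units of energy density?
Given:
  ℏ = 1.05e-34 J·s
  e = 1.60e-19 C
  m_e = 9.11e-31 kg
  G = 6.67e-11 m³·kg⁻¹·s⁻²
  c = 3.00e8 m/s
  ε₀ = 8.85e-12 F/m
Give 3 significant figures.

Planck energy density: u_P = c⁷/(ℏG²) = 4.68e113 J/m³
atomic unit of energy density: u_au = E_h/a₀³ = m_e⁴e¹⁰/((4πε₀)⁵ℏ⁸) = 3.01e13 J/m³
6.03e4 × 4.68e113 / 3.01e13 = 9.37e104

9.37e104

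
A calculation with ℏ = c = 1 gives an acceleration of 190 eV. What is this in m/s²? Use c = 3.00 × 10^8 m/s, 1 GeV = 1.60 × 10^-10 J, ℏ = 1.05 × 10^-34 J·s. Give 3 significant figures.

8.69 × 10^25 m/s²

Acceleration is [L]/[T]² = c·[E]/ℏ.
1 GeV → c/ℏ × (1 GeV in J) = 4.57 × 10^32 m/s².
Convert the energy scale: 190 eV = 1.90 × 10^-7 GeV.
Result: 1.90 × 10^-7 × 4.57 × 10^32 = 8.69 × 10^25 m/s².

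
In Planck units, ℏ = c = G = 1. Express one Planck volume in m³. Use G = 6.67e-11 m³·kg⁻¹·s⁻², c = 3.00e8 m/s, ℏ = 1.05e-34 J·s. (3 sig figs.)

4.18e-105 m³

From ℏ = c = G = 1 the volume scale is V_P = (ℏG/c³)^(3/2).
  = √(1.75e-209)
  = 4.18e-105 m³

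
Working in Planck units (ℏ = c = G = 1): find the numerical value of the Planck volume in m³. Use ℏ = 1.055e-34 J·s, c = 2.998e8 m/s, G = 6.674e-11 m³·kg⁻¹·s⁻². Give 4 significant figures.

4.224e-105 m³

Dimensional analysis gives V_P = (ℏG/c³)^(3/2).
  = √(1.784e-209)
  = 4.224e-105 m³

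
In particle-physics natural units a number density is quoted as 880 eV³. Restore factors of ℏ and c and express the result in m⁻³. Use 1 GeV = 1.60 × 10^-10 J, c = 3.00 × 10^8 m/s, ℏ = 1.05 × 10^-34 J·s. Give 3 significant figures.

1.15 × 10^23 m⁻³

Number density is [L]⁻³ = [E]³/(ℏc)³.
1 GeV³ → 1/(ℏc)³ × (1 GeV in J)³ = 1.31 × 10^47 m⁻³.
Convert the energy scale: 880 eV³ = 8.80 × 10^-25 GeV³.
Result: 8.80 × 10^-25 × 1.31 × 10^47 = 1.15 × 10^23 m⁻³.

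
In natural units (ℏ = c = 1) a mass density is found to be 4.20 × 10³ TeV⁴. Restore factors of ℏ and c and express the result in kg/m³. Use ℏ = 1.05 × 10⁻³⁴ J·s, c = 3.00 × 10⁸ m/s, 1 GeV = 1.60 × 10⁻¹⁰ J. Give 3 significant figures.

9.78 × 10³⁵ kg/m³

Mass density is [E]/(c²[L]³) = [E]⁴/(ℏ³c⁵).
1 GeV⁴ → 1/(ℏ³c⁵) × (1 GeV in J)⁴ = 2.33 × 10²⁰ kg/m³.
Convert the energy scale: 4.20 × 10³ TeV⁴ = 4.20 × 10¹⁵ GeV⁴.
Result: 4.20 × 10¹⁵ × 2.33 × 10²⁰ = 9.78 × 10³⁵ kg/m³.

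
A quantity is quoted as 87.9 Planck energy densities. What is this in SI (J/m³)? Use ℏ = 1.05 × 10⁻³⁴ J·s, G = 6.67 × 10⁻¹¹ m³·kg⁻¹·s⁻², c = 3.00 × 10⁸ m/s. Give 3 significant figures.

4.12 × 10¹¹⁵ J/m³

One Planck energy density: u_P = c⁷/(ℏG²) = 4.68 × 10¹¹³ J/m³.
87.9 × 4.68 × 10¹¹³ J/m³ = 4.12 × 10¹¹⁵ J/m³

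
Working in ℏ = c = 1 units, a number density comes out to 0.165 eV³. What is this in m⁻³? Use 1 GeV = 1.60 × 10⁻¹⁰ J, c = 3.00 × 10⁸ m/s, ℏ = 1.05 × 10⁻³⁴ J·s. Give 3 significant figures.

2.16 × 10¹⁹ m⁻³

Number density is [L]⁻³ = [E]³/(ℏc)³.
1 GeV³ → 1/(ℏc)³ × (1 GeV in J)³ = 1.31 × 10⁴⁷ m⁻³.
Convert the energy scale: 0.165 eV³ = 1.65 × 10⁻²⁸ GeV³.
Result: 1.65 × 10⁻²⁸ × 1.31 × 10⁴⁷ = 2.16 × 10¹⁹ m⁻³.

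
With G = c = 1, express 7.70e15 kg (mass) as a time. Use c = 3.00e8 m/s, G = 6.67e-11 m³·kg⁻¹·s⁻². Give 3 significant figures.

Mass → time via G/c³.
7.70e15 kg × (G/c³) = 1.90e-20 s

1.90e-20 s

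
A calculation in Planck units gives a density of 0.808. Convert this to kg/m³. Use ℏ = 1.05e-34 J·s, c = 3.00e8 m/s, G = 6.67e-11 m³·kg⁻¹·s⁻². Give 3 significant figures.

One Planck density: ρ_P = c⁵/(ℏG²) = 5.20e96 kg/m³.
0.808 × 5.20e96 kg/m³ = 4.20e96 kg/m³

4.20e96 kg/m³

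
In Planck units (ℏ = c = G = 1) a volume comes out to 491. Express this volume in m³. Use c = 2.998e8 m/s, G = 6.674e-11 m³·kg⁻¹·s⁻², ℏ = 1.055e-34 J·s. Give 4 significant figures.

2.074e-102 m³

One Planck volume: V_P = (ℏG/c³)^(3/2) = 4.224e-105 m³.
491 × 4.224e-105 m³ = 2.074e-102 m³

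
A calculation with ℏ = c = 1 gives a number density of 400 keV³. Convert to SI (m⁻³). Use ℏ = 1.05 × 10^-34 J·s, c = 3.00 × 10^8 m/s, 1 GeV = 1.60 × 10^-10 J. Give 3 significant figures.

5.24 × 10^31 m⁻³

Number density is [L]⁻³ = [E]³/(ℏc)³.
1 GeV³ → 1/(ℏc)³ × (1 GeV in J)³ = 1.31 × 10^47 m⁻³.
Convert the energy scale: 400 keV³ = 4.00 × 10^-16 GeV³.
Result: 4.00 × 10^-16 × 1.31 × 10^47 = 5.24 × 10^31 m⁻³.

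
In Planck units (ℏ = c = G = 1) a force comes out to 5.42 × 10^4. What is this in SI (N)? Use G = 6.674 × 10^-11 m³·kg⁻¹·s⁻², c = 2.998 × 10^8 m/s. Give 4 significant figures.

One Planck force: F_P = c⁴/G = 1.210 × 10^44 N.
5.42 × 10^4 × 1.210 × 10^44 N = 6.561 × 10^48 N

6.561 × 10^48 N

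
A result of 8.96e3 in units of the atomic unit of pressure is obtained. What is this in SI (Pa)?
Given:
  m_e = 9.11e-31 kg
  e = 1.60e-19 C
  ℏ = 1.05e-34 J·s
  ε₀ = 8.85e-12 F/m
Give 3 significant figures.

2.70e17 Pa

One atomic unit of pressure: P_au = E_h/a₀³ = m_e⁴e¹⁰/((4πε₀)⁵ℏ⁸) = 3.01e13 Pa.
8.96e3 × 3.01e13 Pa = 2.70e17 Pa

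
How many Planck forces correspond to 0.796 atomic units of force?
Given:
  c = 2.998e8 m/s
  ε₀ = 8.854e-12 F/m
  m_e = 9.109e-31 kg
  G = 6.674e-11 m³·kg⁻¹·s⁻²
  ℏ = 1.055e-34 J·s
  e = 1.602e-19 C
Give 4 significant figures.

5.405e-52

atomic unit of force: F_au = E_h/a₀ = m_e²e⁶/((4πε₀)³ℏ⁴) = 8.220e-8 N
Planck force: F_P = c⁴/G = 1.210e44 N
0.796 × 8.220e-8 / 1.210e44 = 5.405e-52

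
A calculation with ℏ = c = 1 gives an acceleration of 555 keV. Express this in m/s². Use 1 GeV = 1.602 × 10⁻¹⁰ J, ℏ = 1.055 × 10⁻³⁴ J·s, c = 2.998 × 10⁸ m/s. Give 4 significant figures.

2.527 × 10²⁹ m/s²

Acceleration is [L]/[T]² = c·[E]/ℏ.
1 GeV → c/ℏ × (1 GeV in J) = 4.552 × 10³² m/s².
Convert the energy scale: 555 keV = 5.55 × 10⁻⁴ GeV.
Result: 5.55 × 10⁻⁴ × 4.552 × 10³² = 2.527 × 10²⁹ m/s².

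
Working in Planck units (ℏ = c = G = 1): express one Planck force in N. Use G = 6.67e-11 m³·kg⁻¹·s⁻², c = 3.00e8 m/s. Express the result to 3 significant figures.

1.21e44 N

Dimensional analysis gives F_P = c⁴/G.
  = 8.10e33 / 6.67e-11
  = 1.21e44 N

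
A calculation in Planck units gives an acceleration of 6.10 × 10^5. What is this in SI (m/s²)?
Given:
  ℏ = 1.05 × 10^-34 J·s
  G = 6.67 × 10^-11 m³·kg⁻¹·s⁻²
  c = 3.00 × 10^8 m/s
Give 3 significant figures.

3.41 × 10^57 m/s²

One Planck acceleration: a_P = √(c⁷/(ℏG)) = 5.59 × 10^51 m/s².
6.10 × 10^5 × 5.59 × 10^51 m/s² = 3.41 × 10^57 m/s²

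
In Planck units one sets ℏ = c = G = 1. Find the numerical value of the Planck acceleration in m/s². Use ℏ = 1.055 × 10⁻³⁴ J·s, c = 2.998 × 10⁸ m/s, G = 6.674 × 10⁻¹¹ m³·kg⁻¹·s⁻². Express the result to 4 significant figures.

a_P = √(c⁷/(ℏG))
  = √(3.092 × 10¹⁰³)
  = 5.560 × 10⁵¹ m/s²

5.560 × 10⁵¹ m/s²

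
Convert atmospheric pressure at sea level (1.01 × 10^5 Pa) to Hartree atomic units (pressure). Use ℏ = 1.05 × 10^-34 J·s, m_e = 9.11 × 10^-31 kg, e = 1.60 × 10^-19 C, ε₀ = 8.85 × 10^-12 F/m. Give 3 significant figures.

3.35 × 10^-9

atomic unit of pressure: P_au = E_h/a₀³ = m_e⁴e¹⁰/((4πε₀)⁵ℏ⁸) = 3.01 × 10^13 Pa.
1.01 × 10^5 / 3.01 × 10^13 = 3.35 × 10^-9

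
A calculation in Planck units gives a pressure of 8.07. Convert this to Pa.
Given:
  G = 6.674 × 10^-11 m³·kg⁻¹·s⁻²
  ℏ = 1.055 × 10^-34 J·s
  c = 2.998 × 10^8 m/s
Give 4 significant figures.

One Planck pressure: p_P = c⁷/(ℏG²) = 4.632 × 10^113 Pa.
8.07 × 4.632 × 10^113 Pa = 3.738 × 10^114 Pa

3.738 × 10^114 Pa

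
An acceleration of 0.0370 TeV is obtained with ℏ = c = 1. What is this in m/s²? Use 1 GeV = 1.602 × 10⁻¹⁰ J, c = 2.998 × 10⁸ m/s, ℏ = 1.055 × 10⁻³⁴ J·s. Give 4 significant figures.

1.684 × 10³⁴ m/s²

Acceleration is [L]/[T]² = c·[E]/ℏ.
1 GeV → c/ℏ × (1 GeV in J) = 4.552 × 10³² m/s².
Convert the energy scale: 0.0370 TeV = 37 GeV.
Result: 37 × 4.552 × 10³² = 1.684 × 10³⁴ m/s².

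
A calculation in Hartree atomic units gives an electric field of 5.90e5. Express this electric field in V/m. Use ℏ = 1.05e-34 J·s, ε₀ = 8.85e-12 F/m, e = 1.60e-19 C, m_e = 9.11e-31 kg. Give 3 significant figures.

One atomic unit of electric field: E_au = E_h/(e a₀) = m_e²e⁵/((4πε₀)³ℏ⁴) = 5.20e11 V/m.
5.90e5 × 5.20e11 V/m = 3.07e17 V/m

3.07e17 V/m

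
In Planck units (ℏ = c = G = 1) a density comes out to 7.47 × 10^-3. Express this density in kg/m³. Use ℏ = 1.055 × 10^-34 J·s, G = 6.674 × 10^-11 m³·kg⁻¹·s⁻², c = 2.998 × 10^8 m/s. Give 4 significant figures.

One Planck density: ρ_P = c⁵/(ℏG²) = 5.154 × 10^96 kg/m³.
7.47 × 10^-3 × 5.154 × 10^96 kg/m³ = 3.850 × 10^94 kg/m³

3.850 × 10^94 kg/m³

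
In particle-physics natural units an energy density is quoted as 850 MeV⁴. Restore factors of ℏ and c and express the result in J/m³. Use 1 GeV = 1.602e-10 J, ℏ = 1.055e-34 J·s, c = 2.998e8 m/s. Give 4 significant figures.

[E]/[L]³ = [E]⁴/(ℏc)³; restore (ℏc)⁻³.
1 GeV⁴ → 1/(ℏc)³ × (1 GeV in J)⁴ = 2.082e37 J/m³.
Convert the energy scale: 850 MeV⁴ = 8.50e-10 GeV⁴.
Result: 8.50e-10 × 2.082e37 = 1.769e28 J/m³.

1.769e28 J/m³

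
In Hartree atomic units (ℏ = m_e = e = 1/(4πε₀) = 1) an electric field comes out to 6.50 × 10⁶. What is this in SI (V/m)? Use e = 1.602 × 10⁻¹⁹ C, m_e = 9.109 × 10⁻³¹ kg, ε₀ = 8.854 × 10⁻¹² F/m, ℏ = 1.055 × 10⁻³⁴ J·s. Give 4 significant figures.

One atomic unit of electric field: E_au = E_h/(e a₀) = m_e²e⁵/((4πε₀)³ℏ⁴) = 5.131 × 10¹¹ V/m.
6.50 × 10⁶ × 5.131 × 10¹¹ V/m = 3.335 × 10¹⁸ V/m

3.335 × 10¹⁸ V/m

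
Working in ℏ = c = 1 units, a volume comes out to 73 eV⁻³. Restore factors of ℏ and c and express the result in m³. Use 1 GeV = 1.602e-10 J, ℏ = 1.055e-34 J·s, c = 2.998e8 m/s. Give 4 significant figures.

5.618e-19 m³

Volume is [L]³ = [E]⁻³·(ℏc)³.
1 GeV⁻³ → (ℏc)³ × (1 GeV in J)⁻³ = 7.696e-48 m³.
Convert the energy scale: 73 eV⁻³ = 7.30e28 GeV⁻³.
Result: 7.30e28 × 7.696e-48 = 5.618e-19 m³.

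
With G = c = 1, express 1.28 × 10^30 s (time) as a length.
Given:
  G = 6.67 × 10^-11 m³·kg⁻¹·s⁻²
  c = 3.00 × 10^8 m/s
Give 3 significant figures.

Time → length via c.
1.28 × 10^30 s × (c) = 3.84 × 10^38 m

3.84 × 10^38 m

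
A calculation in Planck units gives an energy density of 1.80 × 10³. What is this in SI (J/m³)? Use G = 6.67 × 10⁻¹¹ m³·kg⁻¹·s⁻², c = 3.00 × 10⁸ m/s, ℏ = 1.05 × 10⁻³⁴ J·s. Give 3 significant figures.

8.43 × 10¹¹⁶ J/m³

One Planck energy density: u_P = c⁷/(ℏG²) = 4.68 × 10¹¹³ J/m³.
1.80 × 10³ × 4.68 × 10¹¹³ J/m³ = 8.43 × 10¹¹⁶ J/m³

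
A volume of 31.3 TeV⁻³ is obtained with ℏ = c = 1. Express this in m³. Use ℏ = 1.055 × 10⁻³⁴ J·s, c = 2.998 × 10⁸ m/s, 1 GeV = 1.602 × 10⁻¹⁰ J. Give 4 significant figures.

Volume is [L]³ = [E]⁻³·(ℏc)³.
1 GeV⁻³ → (ℏc)³ × (1 GeV in J)⁻³ = 7.696 × 10⁻⁴⁸ m³.
Convert the energy scale: 31.3 TeV⁻³ = 3.13 × 10⁻⁸ GeV⁻³.
Result: 3.13 × 10⁻⁸ × 7.696 × 10⁻⁴⁸ = 2.409 × 10⁻⁵⁵ m³.

2.409 × 10⁻⁵⁵ m³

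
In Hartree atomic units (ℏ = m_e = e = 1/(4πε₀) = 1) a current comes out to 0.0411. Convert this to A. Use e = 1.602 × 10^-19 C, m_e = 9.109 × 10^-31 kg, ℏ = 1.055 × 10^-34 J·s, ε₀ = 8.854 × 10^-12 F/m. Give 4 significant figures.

2.717 × 10^-4 A

One atomic unit of electric current: I_au = e E_h/ℏ = m_e e⁵/((4πε₀)²ℏ³) = 6.612 × 10^-3 A.
0.0411 × 6.612 × 10^-3 A = 2.717 × 10^-4 A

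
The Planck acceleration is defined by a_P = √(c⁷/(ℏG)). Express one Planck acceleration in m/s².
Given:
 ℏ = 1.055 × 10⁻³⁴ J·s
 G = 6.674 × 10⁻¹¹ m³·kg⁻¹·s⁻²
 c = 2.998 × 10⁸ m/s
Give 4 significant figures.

a_P = √(c⁷/(ℏG))
  = √(3.092 × 10¹⁰³)
  = 5.560 × 10⁵¹ m/s²

5.560 × 10⁵¹ m/s²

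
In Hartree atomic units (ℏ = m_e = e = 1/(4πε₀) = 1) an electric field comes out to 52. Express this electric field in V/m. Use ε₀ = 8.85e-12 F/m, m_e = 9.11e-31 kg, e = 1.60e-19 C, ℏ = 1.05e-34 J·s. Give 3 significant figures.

2.71e13 V/m

One atomic unit of electric field: E_au = E_h/(e a₀) = m_e²e⁵/((4πε₀)³ℏ⁴) = 5.20e11 V/m.
52 × 5.20e11 V/m = 2.71e13 V/m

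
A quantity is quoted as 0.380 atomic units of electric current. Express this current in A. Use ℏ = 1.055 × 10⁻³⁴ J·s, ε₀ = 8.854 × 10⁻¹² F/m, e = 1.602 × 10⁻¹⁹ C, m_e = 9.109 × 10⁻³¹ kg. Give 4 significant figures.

One atomic unit of electric current: I_au = e E_h/ℏ = m_e e⁵/((4πε₀)²ℏ³) = 6.612 × 10⁻³ A.
0.380 × 6.612 × 10⁻³ A = 2.513 × 10⁻³ A

2.513 × 10⁻³ A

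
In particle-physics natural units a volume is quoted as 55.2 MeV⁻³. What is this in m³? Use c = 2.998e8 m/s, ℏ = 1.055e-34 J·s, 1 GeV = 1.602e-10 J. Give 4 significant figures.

Volume is [L]³ = [E]⁻³·(ℏc)³.
1 GeV⁻³ → (ℏc)³ × (1 GeV in J)⁻³ = 7.696e-48 m³.
Convert the energy scale: 55.2 MeV⁻³ = 5.52e10 GeV⁻³.
Result: 5.52e10 × 7.696e-48 = 4.248e-37 m³.

4.248e-37 m³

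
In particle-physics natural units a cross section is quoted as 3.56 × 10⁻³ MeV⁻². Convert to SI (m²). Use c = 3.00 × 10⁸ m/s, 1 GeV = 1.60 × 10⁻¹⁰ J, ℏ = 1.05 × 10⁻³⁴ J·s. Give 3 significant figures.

1.38 × 10⁻²⁸ m²

Area is [L]² = [E]⁻²·(ℏc)²; restore (ℏc)².
1 GeV⁻² → (ℏc)² × (1 GeV in J)⁻² = 3.88 × 10⁻³² m².
Convert the energy scale: 3.56 × 10⁻³ MeV⁻² = 3.56 × 10³ GeV⁻².
Result: 3.56 × 10³ × 3.88 × 10⁻³² = 1.38 × 10⁻²⁸ m².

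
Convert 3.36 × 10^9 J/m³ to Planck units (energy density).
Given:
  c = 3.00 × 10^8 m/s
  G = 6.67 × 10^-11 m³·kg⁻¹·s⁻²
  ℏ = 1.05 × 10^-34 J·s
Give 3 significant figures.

7.18 × 10^-105

Planck energy density: u_P = c⁷/(ℏG²) = 4.68 × 10^113 J/m³.
3.36 × 10^9 / 4.68 × 10^113 = 7.18 × 10^-105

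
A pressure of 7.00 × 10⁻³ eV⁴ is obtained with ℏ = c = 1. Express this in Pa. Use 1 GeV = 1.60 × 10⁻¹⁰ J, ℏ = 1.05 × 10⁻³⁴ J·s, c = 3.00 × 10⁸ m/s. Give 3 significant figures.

0.147 Pa

Pressure is [E]/[L]³ = [E]⁴/(ℏc)³.
1 GeV⁴ → 1/(ℏc)³ × (1 GeV in J)⁴ = 2.10 × 10³⁷ Pa.
Convert the energy scale: 7.00 × 10⁻³ eV⁴ = 7.00 × 10⁻³⁹ GeV⁴.
Result: 7.00 × 10⁻³⁹ × 2.10 × 10³⁷ = 0.147 Pa.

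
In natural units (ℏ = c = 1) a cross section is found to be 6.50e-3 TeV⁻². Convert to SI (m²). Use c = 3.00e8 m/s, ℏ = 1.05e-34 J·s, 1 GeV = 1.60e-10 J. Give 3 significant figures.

Area is [L]² = [E]⁻²·(ℏc)²; restore (ℏc)².
1 GeV⁻² → (ℏc)² × (1 GeV in J)⁻² = 3.88e-32 m².
Convert the energy scale: 6.50e-3 TeV⁻² = 6.50e-9 GeV⁻².
Result: 6.50e-9 × 3.88e-32 = 2.52e-40 m².

2.52e-40 m²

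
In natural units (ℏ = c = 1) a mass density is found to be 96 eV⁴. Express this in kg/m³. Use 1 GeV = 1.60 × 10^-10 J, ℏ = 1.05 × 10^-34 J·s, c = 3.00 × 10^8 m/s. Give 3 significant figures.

Mass density is [E]/(c²[L]³) = [E]⁴/(ℏ³c⁵).
1 GeV⁴ → 1/(ℏ³c⁵) × (1 GeV in J)⁴ = 2.33 × 10^20 kg/m³.
Convert the energy scale: 96 eV⁴ = 9.60 × 10^-35 GeV⁴.
Result: 9.60 × 10^-35 × 2.33 × 10^20 = 2.24 × 10^-14 kg/m³.

2.24 × 10^-14 kg/m³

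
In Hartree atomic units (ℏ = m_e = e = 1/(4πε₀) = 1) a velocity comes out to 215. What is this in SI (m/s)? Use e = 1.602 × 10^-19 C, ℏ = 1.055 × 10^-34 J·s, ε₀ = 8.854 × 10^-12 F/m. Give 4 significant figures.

4.701 × 10^8 m/s

One atomic unit of velocity: v_au = e²/(4πε₀ℏ) = 2.186 × 10^6 m/s.
215 × 2.186 × 10^6 m/s = 4.701 × 10^8 m/s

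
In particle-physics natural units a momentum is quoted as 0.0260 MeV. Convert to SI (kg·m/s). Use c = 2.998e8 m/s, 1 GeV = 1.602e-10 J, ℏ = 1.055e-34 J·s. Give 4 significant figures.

Momentum is [E]/c; divide by c.
1 GeV → 1/c × (1 GeV in J) = 5.344e-19 kg·m/s.
Convert the energy scale: 0.0260 MeV = 2.60e-5 GeV.
Result: 2.60e-5 × 5.344e-19 = 1.389e-23 kg·m/s.

1.389e-23 kg·m/s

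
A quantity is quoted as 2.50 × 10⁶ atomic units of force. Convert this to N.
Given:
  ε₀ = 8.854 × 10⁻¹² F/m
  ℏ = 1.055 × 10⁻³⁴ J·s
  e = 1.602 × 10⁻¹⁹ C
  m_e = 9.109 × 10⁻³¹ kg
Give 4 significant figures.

One atomic unit of force: F_au = E_h/a₀ = m_e²e⁶/((4πε₀)³ℏ⁴) = 8.220 × 10⁻⁸ N.
2.50 × 10⁶ × 8.220 × 10⁻⁸ N = 0.2055 N

0.2055 N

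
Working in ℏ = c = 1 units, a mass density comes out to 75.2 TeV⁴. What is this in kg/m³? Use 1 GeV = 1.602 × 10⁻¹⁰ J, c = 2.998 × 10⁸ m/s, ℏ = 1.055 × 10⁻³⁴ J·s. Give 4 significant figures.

Mass density is [E]/(c²[L]³) = [E]⁴/(ℏ³c⁵).
1 GeV⁴ → 1/(ℏ³c⁵) × (1 GeV in J)⁴ = 2.316 × 10²⁰ kg/m³.
Convert the energy scale: 75.2 TeV⁴ = 7.52 × 10¹³ GeV⁴.
Result: 7.52 × 10¹³ × 2.316 × 10²⁰ = 1.742 × 10³⁴ kg/m³.

1.742 × 10³⁴ kg/m³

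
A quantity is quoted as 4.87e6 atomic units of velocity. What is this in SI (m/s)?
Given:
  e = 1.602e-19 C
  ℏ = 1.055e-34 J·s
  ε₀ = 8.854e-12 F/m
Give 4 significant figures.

1.065e13 m/s

One atomic unit of velocity: v_au = e²/(4πε₀ℏ) = 2.186e6 m/s.
4.87e6 × 2.186e6 m/s = 1.065e13 m/s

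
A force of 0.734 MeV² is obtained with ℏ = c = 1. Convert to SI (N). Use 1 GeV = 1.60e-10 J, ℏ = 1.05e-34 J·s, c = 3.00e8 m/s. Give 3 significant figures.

Force is [E]/[L] = [E]²/(ℏc); restore (ℏc)⁻¹.
1 GeV² → 1/(ℏc) × (1 GeV in J)² = 8.13e5 N.
Convert the energy scale: 0.734 MeV² = 7.34e-7 GeV².
Result: 7.34e-7 × 8.13e5 = 0.597 N.

0.597 N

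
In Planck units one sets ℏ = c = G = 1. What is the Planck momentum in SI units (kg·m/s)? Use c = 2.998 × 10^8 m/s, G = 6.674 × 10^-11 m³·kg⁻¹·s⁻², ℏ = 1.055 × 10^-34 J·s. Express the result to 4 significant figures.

p_P = √(ℏc³/G)
  = √(42.60)
  = 6.527 kg·m/s

6.527 kg·m/s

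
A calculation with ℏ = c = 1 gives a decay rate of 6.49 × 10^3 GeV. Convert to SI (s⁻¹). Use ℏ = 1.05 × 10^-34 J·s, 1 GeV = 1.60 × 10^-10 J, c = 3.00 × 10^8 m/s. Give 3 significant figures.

A rate is [E]/ℏ; divide by ℏ.
1 GeV → 1/ℏ × (1 GeV in J) = 1.52 × 10^24 s⁻¹.
Result: 6.49 × 10^3 × 1.52 × 10^24 = 9.89 × 10^27 s⁻¹.

9.89 × 10^27 s⁻¹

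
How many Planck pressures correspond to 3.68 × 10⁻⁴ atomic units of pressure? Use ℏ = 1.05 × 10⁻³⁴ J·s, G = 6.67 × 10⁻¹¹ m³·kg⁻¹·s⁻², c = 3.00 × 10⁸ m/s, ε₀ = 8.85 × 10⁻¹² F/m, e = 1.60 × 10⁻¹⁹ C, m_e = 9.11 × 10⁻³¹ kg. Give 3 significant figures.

atomic unit of pressure: P_au = E_h/a₀³ = m_e⁴e¹⁰/((4πε₀)⁵ℏ⁸) = 3.01 × 10¹³ Pa
Planck pressure: p_P = c⁷/(ℏG²) = 4.68 × 10¹¹³ Pa
3.68 × 10⁻⁴ × 3.01 × 10¹³ / 4.68 × 10¹¹³ = 2.37 × 10⁻¹⁰⁴

2.37 × 10⁻¹⁰⁴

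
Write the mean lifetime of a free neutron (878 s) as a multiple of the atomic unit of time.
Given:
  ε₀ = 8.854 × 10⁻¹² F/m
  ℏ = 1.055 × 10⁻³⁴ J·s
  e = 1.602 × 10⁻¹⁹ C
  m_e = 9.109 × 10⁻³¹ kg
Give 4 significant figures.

3.624 × 10¹⁹

atomic unit of time: τ_au = (4πε₀)²ℏ³/(m_e e⁴) = 2.423 × 10⁻¹⁷ s.
878 / 2.423 × 10⁻¹⁷ = 3.624 × 10¹⁹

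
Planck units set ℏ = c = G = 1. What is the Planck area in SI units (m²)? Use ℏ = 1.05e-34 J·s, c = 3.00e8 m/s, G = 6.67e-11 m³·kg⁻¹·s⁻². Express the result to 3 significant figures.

2.59e-70 m²

From ℏ = c = G = 1 the area scale is A_P = ℏG/c³.
  = 7.00e-45 / 2.70e25
  = 2.59e-70 m²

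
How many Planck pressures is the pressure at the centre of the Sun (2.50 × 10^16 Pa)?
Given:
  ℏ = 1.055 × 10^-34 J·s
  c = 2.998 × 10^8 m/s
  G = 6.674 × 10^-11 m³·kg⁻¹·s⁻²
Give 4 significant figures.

Planck pressure: p_P = c⁷/(ℏG²) = 4.632 × 10^113 Pa.
2.50 × 10^16 / 4.632 × 10^113 = 5.397 × 10^-98

5.397 × 10^-98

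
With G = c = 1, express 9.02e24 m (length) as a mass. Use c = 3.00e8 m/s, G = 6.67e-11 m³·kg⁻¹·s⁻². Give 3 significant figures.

1.22e52 kg

Length → mass via c²/G.
9.02e24 m × (c²/G) = 1.22e52 kg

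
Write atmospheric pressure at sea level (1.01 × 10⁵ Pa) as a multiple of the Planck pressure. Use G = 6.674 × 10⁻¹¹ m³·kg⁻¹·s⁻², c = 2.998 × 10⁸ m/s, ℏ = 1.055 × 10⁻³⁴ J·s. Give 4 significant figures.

2.180 × 10⁻¹⁰⁹

Planck pressure: p_P = c⁷/(ℏG²) = 4.632 × 10¹¹³ Pa.
1.01 × 10⁵ / 4.632 × 10¹¹³ = 2.180 × 10⁻¹⁰⁹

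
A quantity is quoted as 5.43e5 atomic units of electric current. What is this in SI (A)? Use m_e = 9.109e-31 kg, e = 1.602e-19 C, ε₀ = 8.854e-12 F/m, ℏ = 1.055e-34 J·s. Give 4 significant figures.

One atomic unit of electric current: I_au = e E_h/ℏ = m_e e⁵/((4πε₀)²ℏ³) = 6.612e-3 A.
5.43e5 × 6.612e-3 A = 3.590e3 A

3.590e3 A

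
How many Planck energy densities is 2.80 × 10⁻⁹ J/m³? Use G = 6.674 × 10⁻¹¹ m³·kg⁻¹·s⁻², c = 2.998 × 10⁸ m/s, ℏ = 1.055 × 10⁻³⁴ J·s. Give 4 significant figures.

Planck energy density: u_P = c⁷/(ℏG²) = 4.632 × 10¹¹³ J/m³.
2.80 × 10⁻⁹ / 4.632 × 10¹¹³ = 6.045 × 10⁻¹²³

6.045 × 10⁻¹²³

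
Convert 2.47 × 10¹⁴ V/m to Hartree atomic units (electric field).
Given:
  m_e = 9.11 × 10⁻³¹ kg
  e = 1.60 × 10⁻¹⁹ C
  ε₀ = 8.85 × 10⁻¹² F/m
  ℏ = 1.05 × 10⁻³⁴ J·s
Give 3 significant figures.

475

atomic unit of electric field: E_au = E_h/(e a₀) = m_e²e⁵/((4πε₀)³ℏ⁴) = 5.20 × 10¹¹ V/m.
2.47 × 10¹⁴ / 5.20 × 10¹¹ = 475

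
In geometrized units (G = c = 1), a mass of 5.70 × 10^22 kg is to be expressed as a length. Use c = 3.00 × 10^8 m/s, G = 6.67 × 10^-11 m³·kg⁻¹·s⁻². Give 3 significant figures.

In G = c = 1 units mass has dimensions of length; the conversion factor is G/c².
5.70 × 10^22 kg × (G/c²) = 4.22 × 10^-5 m

4.22 × 10^-5 m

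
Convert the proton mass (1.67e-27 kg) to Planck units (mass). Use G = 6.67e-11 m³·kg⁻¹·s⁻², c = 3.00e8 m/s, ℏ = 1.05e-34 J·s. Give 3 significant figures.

Planck mass: m_P = √(ℏc/G) = 2.17e-8 kg.
1.67e-27 / 2.17e-8 = 7.68e-20

7.68e-20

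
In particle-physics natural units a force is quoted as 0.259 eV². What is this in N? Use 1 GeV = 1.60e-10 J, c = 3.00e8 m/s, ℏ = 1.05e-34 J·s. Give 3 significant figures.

2.10e-13 N

Force is [E]/[L] = [E]²/(ℏc); restore (ℏc)⁻¹.
1 GeV² → 1/(ℏc) × (1 GeV in J)² = 8.13e5 N.
Convert the energy scale: 0.259 eV² = 2.59e-19 GeV².
Result: 2.59e-19 × 8.13e5 = 2.10e-13 N.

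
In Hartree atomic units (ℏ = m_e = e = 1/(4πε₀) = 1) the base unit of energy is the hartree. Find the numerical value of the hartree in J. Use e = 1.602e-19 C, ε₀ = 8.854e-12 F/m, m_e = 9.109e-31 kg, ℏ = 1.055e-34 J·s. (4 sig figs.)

E_h = m_e e⁴/(4πε₀ℏ)²
  = 6.000e-106 / 1.378e-88
  = 4.354e-18 J

4.354e-18 J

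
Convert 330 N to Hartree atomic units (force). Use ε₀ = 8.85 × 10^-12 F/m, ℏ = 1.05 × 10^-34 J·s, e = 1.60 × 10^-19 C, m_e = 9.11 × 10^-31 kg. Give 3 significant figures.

3.96 × 10^9

atomic unit of force: F_au = E_h/a₀ = m_e²e⁶/((4πε₀)³ℏ⁴) = 8.33 × 10^-8 N.
330 / 8.33 × 10^-8 = 3.96 × 10^9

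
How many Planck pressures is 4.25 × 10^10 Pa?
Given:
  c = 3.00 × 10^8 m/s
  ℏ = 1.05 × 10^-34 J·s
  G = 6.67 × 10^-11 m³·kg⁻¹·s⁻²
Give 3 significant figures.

9.08 × 10^-104

Planck pressure: p_P = c⁷/(ℏG²) = 4.68 × 10^113 Pa.
4.25 × 10^10 / 4.68 × 10^113 = 9.08 × 10^-104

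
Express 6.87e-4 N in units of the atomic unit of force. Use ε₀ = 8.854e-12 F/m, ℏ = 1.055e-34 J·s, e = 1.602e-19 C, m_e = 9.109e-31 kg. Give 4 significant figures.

8.358e3

atomic unit of force: F_au = E_h/a₀ = m_e²e⁶/((4πε₀)³ℏ⁴) = 8.220e-8 N.
6.87e-4 / 8.220e-8 = 8.358e3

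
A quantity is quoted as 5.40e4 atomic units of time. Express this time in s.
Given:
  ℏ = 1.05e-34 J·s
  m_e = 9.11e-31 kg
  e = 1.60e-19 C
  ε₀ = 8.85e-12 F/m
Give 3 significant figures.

One atomic unit of time: τ_au = (4πε₀)²ℏ³/(m_e e⁴) = 2.40e-17 s.
5.40e4 × 2.40e-17 s = 1.29e-12 s

1.29e-12 s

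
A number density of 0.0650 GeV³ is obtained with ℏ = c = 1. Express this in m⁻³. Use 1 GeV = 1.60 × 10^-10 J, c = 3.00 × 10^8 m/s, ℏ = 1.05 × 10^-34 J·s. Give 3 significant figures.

8.52 × 10^45 m⁻³

Number density is [L]⁻³ = [E]³/(ℏc)³.
1 GeV³ → 1/(ℏc)³ × (1 GeV in J)³ = 1.31 × 10^47 m⁻³.
Result: 0.0650 × 1.31 × 10^47 = 8.52 × 10^45 m⁻³.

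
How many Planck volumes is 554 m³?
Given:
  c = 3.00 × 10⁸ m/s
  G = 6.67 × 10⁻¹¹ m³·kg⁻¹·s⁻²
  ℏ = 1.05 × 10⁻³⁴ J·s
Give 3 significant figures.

1.33 × 10¹⁰⁷

Planck volume: V_P = (ℏG/c³)^(3/2) = 4.18 × 10⁻¹⁰⁵ m³.
554 / 4.18 × 10⁻¹⁰⁵ = 1.33 × 10¹⁰⁷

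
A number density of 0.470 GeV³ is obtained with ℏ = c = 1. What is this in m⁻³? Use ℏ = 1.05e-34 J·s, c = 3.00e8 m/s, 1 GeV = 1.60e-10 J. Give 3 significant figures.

Number density is [L]⁻³ = [E]³/(ℏc)³.
1 GeV³ → 1/(ℏc)³ × (1 GeV in J)³ = 1.31e47 m⁻³.
Result: 0.470 × 1.31e47 = 6.16e46 m⁻³.

6.16e46 m⁻³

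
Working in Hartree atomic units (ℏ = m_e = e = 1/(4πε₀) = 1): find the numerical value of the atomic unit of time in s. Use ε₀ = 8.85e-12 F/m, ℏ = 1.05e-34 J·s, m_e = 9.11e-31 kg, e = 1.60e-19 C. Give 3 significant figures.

2.40e-17 s

The unique combination of the constants set to 1 with dimensions of time is τ_au = (4πε₀)²ℏ³/(m_e e⁴).
E_h = 4.38e-18 J
ℏ/E_h = 2.40e-17 s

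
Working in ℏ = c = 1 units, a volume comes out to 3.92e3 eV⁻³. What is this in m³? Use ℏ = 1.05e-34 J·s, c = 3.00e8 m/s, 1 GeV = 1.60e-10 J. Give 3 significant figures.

2.99e-17 m³

Volume is [L]³ = [E]⁻³·(ℏc)³.
1 GeV⁻³ → (ℏc)³ × (1 GeV in J)⁻³ = 7.63e-48 m³.
Convert the energy scale: 3.92e3 eV⁻³ = 3.92e30 GeV⁻³.
Result: 3.92e30 × 7.63e-48 = 2.99e-17 m³.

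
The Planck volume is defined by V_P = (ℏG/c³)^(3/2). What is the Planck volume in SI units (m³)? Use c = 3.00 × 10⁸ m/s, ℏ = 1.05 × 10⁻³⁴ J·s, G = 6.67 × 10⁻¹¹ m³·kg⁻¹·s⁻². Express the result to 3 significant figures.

V_P = (ℏG/c³)^(3/2)
  = √(1.75 × 10⁻²⁰⁹)
  = 4.18 × 10⁻¹⁰⁵ m³

4.18 × 10⁻¹⁰⁵ m³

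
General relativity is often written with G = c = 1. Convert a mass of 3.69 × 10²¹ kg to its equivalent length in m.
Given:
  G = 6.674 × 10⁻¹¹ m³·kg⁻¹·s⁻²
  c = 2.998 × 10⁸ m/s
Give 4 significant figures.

2.740 × 10⁻⁶ m

In G = c = 1 units mass has dimensions of length; the conversion factor is G/c².
3.69 × 10²¹ kg × (G/c²) = 2.740 × 10⁻⁶ m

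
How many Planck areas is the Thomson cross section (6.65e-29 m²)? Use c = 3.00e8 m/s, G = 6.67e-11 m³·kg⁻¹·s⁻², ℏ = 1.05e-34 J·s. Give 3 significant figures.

Planck area: A_P = ℏG/c³ = 2.59e-70 m².
6.65e-29 / 2.59e-70 = 2.56e41

2.56e41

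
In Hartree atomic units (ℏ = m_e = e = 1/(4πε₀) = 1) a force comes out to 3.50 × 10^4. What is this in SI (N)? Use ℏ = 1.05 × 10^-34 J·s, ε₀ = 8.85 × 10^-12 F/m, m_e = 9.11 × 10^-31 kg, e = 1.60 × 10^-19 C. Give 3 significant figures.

One atomic unit of force: F_au = E_h/a₀ = m_e²e⁶/((4πε₀)³ℏ⁴) = 8.33 × 10^-8 N.
3.50 × 10^4 × 8.33 × 10^-8 N = 2.91 × 10^-3 N

2.91 × 10^-3 N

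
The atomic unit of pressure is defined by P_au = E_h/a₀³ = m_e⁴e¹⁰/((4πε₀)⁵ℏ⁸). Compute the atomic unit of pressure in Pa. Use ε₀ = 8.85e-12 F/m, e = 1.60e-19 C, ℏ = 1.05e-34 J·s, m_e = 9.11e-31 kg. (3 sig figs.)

3.01e13 Pa

P_au = E_h/a₀³ = m_e⁴e¹⁰/((4πε₀)⁵ℏ⁸)
E_h = 4.38e-18 J
a₀ = 5.26e-11 m
E_h/a₀³ = 3.01e13 Pa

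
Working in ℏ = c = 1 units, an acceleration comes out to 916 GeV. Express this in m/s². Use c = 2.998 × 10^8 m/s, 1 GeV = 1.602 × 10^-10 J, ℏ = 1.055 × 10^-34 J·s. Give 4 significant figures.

Acceleration is [L]/[T]² = c·[E]/ℏ.
1 GeV → c/ℏ × (1 GeV in J) = 4.552 × 10^32 m/s².
Result: 916 × 4.552 × 10^32 = 4.170 × 10^35 m/s².

4.170 × 10^35 m/s²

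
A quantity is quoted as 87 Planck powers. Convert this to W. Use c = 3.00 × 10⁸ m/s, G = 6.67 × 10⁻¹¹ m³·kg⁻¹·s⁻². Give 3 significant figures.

3.17 × 10⁵⁴ W

One Planck power: P_P = c⁵/G = 3.64 × 10⁵² W.
87 × 3.64 × 10⁵² W = 3.17 × 10⁵⁴ W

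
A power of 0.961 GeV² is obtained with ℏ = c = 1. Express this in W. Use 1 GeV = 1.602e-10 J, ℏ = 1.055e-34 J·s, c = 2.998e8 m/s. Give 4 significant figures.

2.338e14 W

Power is [E]/[T] = [E]²/ℏ.
1 GeV² → 1/ℏ × (1 GeV in J)² = 2.433e14 W.
Result: 0.961 × 2.433e14 = 2.338e14 W.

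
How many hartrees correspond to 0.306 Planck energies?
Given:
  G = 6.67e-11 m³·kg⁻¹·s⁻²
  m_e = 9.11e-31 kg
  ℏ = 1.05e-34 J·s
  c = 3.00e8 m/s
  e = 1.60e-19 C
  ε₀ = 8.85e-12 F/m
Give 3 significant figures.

Planck energy: E_P = √(ℏc⁵/G) = 1.96e9 J
hartree: E_h = m_e e⁴/(4πε₀ℏ)² = 4.38e-18 J
0.306 × 1.96e9 / 4.38e-18 = 1.37e26

1.37e26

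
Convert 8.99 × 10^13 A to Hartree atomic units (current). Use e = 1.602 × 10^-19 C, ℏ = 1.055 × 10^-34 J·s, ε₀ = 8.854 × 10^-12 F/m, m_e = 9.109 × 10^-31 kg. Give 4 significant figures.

1.360 × 10^16

atomic unit of electric current: I_au = e E_h/ℏ = m_e e⁵/((4πε₀)²ℏ³) = 6.612 × 10^-3 A.
8.99 × 10^13 / 6.612 × 10^-3 = 1.360 × 10^16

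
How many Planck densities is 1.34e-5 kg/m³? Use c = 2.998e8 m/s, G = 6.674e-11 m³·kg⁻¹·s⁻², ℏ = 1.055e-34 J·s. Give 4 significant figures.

2.600e-102

Planck density: ρ_P = c⁵/(ℏG²) = 5.154e96 kg/m³.
1.34e-5 / 5.154e96 = 2.600e-102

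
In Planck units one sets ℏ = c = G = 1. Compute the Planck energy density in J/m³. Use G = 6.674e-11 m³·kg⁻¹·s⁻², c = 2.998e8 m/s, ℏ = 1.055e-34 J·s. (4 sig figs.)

u_P = c⁷/(ℏG²)
  = 2.177e59 / 4.699e-55
  = 4.632e113 J/m³

4.632e113 J/m³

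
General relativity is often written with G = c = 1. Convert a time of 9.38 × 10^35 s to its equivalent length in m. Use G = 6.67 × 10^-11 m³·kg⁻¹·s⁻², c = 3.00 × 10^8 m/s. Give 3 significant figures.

2.81 × 10^44 m

Time → length via c.
9.38 × 10^35 s × (c) = 2.81 × 10^44 m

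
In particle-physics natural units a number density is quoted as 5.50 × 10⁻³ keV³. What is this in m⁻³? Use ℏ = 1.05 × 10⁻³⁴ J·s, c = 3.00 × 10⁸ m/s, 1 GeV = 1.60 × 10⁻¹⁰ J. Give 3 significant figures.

7.21 × 10²⁶ m⁻³

Number density is [L]⁻³ = [E]³/(ℏc)³.
1 GeV³ → 1/(ℏc)³ × (1 GeV in J)³ = 1.31 × 10⁴⁷ m⁻³.
Convert the energy scale: 5.50 × 10⁻³ keV³ = 5.50 × 10⁻²¹ GeV³.
Result: 5.50 × 10⁻²¹ × 1.31 × 10⁴⁷ = 7.21 × 10²⁶ m⁻³.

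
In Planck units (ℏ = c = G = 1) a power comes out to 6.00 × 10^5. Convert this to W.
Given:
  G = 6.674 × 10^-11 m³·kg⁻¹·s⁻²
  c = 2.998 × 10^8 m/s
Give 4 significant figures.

2.177 × 10^58 W

One Planck power: P_P = c⁵/G = 3.629 × 10^52 W.
6.00 × 10^5 × 3.629 × 10^52 W = 2.177 × 10^58 W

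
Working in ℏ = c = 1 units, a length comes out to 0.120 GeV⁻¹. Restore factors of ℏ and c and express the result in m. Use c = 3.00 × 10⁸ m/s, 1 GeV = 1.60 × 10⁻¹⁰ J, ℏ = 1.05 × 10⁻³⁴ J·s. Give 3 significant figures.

2.36 × 10⁻¹⁷ m

A length is [E]⁻¹ in ℏ=c=1; restore one factor of ℏc.
1 GeV⁻¹ → ℏc × (1 GeV in J)⁻¹ = 1.97 × 10⁻¹⁶ m.
Result: 0.120 × 1.97 × 10⁻¹⁶ = 2.36 × 10⁻¹⁷ m.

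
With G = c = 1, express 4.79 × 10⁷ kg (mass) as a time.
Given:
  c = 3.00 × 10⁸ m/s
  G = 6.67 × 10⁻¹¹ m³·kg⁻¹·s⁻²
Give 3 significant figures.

1.18 × 10⁻²⁸ s

Mass → time via G/c³.
4.79 × 10⁷ kg × (G/c³) = 1.18 × 10⁻²⁸ s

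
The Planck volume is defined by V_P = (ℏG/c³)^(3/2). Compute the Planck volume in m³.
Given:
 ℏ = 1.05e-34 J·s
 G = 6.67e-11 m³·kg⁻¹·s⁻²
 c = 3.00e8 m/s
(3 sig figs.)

4.18e-105 m³

V_P = (ℏG/c³)^(3/2)
  = √(1.75e-209)
  = 4.18e-105 m³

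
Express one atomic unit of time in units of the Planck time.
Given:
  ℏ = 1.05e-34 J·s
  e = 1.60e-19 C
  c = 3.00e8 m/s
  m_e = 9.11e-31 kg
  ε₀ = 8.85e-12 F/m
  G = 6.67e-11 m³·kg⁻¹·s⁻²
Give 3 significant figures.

4.47e26

atomic unit of time: τ_au = (4πε₀)²ℏ³/(m_e e⁴) = 2.40e-17 s
Planck time: t_P = √(ℏG/c⁵) = 5.37e-44 s
ratio = 2.40e-17 / 5.37e-44 = 4.47e26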